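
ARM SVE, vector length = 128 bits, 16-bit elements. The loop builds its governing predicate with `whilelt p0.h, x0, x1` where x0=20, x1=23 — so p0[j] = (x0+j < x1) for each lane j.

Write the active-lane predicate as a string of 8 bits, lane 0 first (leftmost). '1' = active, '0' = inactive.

predicate = 11100000

lane count: 128 div 16 = 8
whilelt: lane j active iff 20+j < 23 → j < 3 → 3 active
bits (lane 0 leftmost): 11100000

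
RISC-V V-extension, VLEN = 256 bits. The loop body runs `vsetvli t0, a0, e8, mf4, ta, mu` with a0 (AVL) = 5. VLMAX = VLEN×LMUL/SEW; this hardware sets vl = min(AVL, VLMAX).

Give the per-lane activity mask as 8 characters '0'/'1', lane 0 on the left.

VLMAX = (256 × 1/4) / 8 = 8 lanes
vl = min(AVL, VLMAX) = min(5, 8) = 5
bits (lane 0 leftmost): 11111000

predicate = 11111000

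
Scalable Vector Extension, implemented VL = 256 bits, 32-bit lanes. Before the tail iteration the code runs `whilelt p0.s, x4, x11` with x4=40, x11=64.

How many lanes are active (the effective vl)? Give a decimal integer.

256-bit reg / 32-bit elem → 8 lanes
active while 40+j < 64, i.e. j ∈ [0,24) capped at 8 ⇒ 8

vl = 8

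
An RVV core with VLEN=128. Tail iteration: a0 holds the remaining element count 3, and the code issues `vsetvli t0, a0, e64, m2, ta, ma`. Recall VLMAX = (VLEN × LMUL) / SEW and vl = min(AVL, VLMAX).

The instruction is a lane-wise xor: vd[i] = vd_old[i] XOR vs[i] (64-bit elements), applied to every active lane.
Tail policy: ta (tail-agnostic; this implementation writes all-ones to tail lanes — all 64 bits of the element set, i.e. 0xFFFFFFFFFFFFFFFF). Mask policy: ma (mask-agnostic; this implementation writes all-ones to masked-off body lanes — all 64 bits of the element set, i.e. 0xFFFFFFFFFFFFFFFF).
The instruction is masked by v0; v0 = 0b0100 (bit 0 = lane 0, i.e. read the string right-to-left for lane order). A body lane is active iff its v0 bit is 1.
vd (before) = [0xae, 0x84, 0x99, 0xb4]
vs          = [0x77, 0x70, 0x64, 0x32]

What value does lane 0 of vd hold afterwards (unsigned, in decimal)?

VLMAX = VLEN×LMUL/SEW = 128×2/64 = 4
AVL=3 ≤ VLMAX=4, so vl = 3
[0] mask-off/ones = 0xffffffffffffffff
[1] mask-off/ones = 0xffffffffffffffff
[2] xor(0x99,0x64) = 0xfd
[3] tail/ones = 0xffffffffffffffff

vd[0] = 18446744073709551615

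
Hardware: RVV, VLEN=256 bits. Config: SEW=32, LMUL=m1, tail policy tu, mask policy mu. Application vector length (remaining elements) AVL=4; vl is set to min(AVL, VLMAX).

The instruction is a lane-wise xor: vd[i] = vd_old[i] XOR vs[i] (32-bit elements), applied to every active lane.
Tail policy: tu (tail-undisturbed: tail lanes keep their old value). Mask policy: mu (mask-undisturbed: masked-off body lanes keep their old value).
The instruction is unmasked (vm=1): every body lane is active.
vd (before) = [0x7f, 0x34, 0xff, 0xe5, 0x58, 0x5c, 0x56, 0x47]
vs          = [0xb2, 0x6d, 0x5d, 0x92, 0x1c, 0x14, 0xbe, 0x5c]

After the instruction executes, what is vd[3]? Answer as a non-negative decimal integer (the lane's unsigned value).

lanes per group: 256·1/32 = 8
AVL=4 ≤ VLMAX=8, so vl = 4
vd[0] xor(0x7f,0xb2) -> 0xcd
vd[1] xor(0x34,0x6d) -> 0x59
vd[2] xor(0xff,0x5d) -> 0xa2
vd[3] xor(0xe5,0x92) -> 0x77
vd[4] tail/keep -> 0x58
vd[5] tail/keep -> 0x5c
vd[6] tail/keep -> 0x56
vd[7] tail/keep -> 0x47

vd[3] = 119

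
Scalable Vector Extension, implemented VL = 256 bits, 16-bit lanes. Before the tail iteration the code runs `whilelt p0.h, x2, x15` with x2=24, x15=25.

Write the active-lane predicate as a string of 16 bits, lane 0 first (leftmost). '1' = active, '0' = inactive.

256-bit reg / 16-bit elem → 16 lanes
whilelt: lane j active iff 24+j < 25 → j < 1 → 1 active
bits (lane 0 leftmost): 1000000000000000

predicate = 1000000000000000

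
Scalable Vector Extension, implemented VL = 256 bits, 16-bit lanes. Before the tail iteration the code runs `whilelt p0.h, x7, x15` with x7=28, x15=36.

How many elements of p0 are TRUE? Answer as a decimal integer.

vl = 8

lane count: 256 div 16 = 16
active while 28+j < 36, i.e. j ∈ [0,8) capped at 16 ⇒ 8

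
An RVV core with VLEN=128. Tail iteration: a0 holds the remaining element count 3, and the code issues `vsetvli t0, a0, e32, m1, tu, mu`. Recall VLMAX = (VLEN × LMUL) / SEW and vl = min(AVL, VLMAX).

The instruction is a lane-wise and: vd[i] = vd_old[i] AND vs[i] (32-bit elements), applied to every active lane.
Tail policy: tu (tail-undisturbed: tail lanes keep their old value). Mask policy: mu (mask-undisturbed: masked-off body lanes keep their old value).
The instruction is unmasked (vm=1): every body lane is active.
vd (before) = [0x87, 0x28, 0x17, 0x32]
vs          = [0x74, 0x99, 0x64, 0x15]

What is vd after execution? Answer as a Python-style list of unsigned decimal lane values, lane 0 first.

VLMAX = (128 × 1) / 32 = 4 lanes
vl = min(AVL, VLMAX) = min(3, 4) = 3
vd[0] and(0x87,0x74) -> 0x04
vd[1] and(0x28,0x99) -> 0x08
vd[2] and(0x17,0x64) -> 0x04
vd[3] tail/keep -> 0x32

vd = [4, 8, 4, 50]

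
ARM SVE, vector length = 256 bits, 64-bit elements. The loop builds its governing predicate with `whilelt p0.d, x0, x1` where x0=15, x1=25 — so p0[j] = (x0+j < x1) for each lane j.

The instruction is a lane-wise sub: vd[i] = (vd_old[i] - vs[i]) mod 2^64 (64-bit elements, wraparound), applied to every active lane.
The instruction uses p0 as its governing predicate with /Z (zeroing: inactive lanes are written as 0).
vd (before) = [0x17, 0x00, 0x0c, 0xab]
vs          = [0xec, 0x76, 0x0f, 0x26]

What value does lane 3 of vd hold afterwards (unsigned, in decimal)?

vd[3] = 133

256-bit reg / 64-bit elem → 4 lanes
whilelt: lane j active iff 15+j < 25 → j < 10 → 4 active
lane  0: sub(0x17,0xec) ⇒ 0xffffffffffffff2b
lane  1: sub(0x00,0x76) ⇒ 0xffffffffffffff8a
lane  2: sub(0x0c,0x0f) ⇒ 0xfffffffffffffffd
lane  3: sub(0xab,0x26) ⇒ 0x85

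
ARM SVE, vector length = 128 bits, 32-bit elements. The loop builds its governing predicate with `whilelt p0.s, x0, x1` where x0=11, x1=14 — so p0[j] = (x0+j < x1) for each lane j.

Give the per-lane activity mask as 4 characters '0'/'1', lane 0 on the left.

predicate = 1110

register lanes = 128/32 = 4
whilelt: lane j active iff 11+j < 14 → j < 3 → 3 active
bits (lane 0 leftmost): 1110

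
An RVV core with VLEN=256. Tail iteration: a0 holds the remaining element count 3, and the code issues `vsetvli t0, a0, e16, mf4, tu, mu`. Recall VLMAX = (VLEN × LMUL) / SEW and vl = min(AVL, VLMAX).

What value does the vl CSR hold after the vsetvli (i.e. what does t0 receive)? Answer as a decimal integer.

vl = 3

VLMAX = VLEN×LMUL/SEW = 256×1/4/16 = 4
AVL=3 ≤ VLMAX=4, so vl = 3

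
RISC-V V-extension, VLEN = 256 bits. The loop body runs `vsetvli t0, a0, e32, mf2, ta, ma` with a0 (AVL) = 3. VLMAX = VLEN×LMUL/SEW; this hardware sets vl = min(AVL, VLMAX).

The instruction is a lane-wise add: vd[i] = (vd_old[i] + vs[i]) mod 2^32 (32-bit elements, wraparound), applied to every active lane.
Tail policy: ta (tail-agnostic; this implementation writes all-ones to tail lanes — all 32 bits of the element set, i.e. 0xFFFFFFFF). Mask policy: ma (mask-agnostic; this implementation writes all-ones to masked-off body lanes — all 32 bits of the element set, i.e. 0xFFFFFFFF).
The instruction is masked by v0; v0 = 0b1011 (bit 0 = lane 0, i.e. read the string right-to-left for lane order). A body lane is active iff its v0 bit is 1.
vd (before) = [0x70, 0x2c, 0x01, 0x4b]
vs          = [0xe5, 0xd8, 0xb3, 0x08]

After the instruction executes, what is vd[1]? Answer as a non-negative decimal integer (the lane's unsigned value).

vd[1] = 260

lanes per group: 256·1/2/32 = 4
AVL=3 ≤ VLMAX=4, so vl = 3
vd[0] add(0x70,0xe5) -> 0x155
vd[1] add(0x2c,0xd8) -> 0x104
vd[2] mask-off/ones -> 0xffffffff
vd[3] tail/ones -> 0xffffffff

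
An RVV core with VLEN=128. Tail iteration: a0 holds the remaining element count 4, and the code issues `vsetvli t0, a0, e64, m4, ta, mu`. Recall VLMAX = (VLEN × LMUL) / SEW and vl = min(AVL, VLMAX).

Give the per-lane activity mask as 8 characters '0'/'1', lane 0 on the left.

lanes per group: 128·4/64 = 8
vl = min(AVL, VLMAX) = min(4, 8) = 4
bits (lane 0 leftmost): 11110000

predicate = 11110000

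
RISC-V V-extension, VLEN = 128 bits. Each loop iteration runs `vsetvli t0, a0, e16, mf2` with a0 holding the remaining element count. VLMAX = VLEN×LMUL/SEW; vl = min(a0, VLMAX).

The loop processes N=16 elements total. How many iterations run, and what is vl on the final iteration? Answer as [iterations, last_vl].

VLMAX = (128 × 1/2) / 16 = 4 lanes
N=16: ⌈16/4⌉ = 4 iters; last vl = 16 − 3×4 = 4

[iterations, last_vl] = [4, 4]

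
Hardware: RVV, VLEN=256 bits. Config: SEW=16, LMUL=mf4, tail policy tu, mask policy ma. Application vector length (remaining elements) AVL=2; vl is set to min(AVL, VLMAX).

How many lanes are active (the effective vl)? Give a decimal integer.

VLMAX = VLEN×LMUL/SEW = 256×1/4/16 = 4
vl ← min(2, 4) = 2

vl = 2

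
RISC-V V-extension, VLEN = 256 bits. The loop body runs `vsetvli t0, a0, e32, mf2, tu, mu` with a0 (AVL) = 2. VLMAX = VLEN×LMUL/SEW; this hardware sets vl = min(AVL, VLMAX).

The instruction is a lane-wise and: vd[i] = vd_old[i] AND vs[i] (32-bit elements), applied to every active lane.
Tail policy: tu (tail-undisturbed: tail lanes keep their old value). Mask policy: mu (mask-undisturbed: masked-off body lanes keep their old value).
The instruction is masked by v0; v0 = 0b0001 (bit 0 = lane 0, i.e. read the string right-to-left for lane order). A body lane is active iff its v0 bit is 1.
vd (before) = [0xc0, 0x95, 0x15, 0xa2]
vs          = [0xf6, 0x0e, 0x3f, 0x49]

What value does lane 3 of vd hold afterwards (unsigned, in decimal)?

vd[3] = 162

lanes per group: 256·1/2/32 = 4
vl ← min(2, 4) = 2
  i=0: and(0xc0,0xf6) → 192
  i=1: mask-off/keep → 149
  i=2: tail/keep → 21
  i=3: tail/keep → 162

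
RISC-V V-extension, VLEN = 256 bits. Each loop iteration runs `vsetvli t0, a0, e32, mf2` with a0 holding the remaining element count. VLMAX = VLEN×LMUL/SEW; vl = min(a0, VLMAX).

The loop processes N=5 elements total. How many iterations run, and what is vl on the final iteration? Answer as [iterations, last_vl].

[iterations, last_vl] = [2, 1]

VLMAX = (256 × 1/2) / 32 = 4 lanes
N=5: ⌈5/4⌉ = 2 iters; last vl = 5 − 1×4 = 1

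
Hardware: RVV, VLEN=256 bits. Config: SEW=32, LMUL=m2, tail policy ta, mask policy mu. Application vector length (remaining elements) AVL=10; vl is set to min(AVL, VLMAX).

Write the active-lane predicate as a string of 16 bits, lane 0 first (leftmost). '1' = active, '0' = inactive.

lanes per group: 256·2/32 = 16
AVL=10 ≤ VLMAX=16, so vl = 10
bits (lane 0 leftmost): 1111111111000000

predicate = 1111111111000000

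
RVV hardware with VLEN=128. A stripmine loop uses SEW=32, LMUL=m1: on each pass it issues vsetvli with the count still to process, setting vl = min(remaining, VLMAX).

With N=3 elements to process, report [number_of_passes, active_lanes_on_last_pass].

VLMAX = VLEN×LMUL/SEW = 128×1/32 = 4
iterations = ceil(3/4) = 1; final-pass vl = 3

[iterations, last_vl] = [1, 3]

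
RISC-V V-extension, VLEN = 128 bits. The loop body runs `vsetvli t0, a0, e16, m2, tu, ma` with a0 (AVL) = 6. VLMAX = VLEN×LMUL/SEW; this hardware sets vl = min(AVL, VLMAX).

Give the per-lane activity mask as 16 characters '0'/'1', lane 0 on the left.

predicate = 1111110000000000

VLMAX = (128 × 2) / 16 = 16 lanes
vl ← min(6, 16) = 6
bits (lane 0 leftmost): 1111110000000000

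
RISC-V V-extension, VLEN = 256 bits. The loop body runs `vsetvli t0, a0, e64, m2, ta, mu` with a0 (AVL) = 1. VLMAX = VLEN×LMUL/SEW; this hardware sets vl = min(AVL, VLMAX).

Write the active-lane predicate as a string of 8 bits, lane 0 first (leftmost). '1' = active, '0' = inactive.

predicate = 10000000

VLMAX = (256 × 2) / 64 = 8 lanes
vl = min(AVL, VLMAX) = min(1, 8) = 1
bits (lane 0 leftmost): 10000000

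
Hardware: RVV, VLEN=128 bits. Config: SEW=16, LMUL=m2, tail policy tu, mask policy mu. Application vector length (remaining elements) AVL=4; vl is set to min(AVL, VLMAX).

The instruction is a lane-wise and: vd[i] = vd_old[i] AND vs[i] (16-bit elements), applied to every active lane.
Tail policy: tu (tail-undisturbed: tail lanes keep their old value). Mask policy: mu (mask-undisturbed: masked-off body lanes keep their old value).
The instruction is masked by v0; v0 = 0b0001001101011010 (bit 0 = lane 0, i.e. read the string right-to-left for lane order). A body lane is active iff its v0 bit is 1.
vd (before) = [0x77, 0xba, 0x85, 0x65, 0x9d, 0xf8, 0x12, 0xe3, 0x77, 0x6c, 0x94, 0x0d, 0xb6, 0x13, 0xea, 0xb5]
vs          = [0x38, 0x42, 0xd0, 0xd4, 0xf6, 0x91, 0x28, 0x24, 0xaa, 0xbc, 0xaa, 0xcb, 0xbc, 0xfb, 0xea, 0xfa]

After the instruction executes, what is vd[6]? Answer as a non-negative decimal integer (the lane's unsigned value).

vd[6] = 18

VLMAX = VLEN×LMUL/SEW = 128×2/16 = 16
vl = min(AVL, VLMAX) = min(4, 16) = 4
[0] mask-off/keep = 0x77
[1] and(0xba,0x42) = 0x02
[2] mask-off/keep = 0x85
[3] and(0x65,0xd4) = 0x44
[4] tail/keep = 0x9d
[5] tail/keep = 0xf8
[6] tail/keep = 0x12
[7] tail/keep = 0xe3
[8] tail/keep = 0x77
[9] tail/keep = 0x6c
[10] tail/keep = 0x94
[11] tail/keep = 0x0d
[12] tail/keep = 0xb6
[13] tail/keep = 0x13
[14] tail/keep = 0xea
[15] tail/keep = 0xb5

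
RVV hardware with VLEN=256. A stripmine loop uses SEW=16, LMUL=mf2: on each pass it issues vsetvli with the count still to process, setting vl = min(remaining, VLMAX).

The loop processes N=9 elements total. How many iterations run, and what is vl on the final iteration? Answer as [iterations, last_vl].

[iterations, last_vl] = [2, 1]

VLMAX = VLEN×LMUL/SEW = 256×1/2/16 = 8
N=9: ⌈9/8⌉ = 2 iters; last vl = 9 − 1×8 = 1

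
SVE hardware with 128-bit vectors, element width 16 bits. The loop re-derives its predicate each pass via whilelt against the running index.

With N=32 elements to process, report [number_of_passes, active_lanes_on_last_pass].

lane count: 128 div 16 = 8
iterations = ceil(32/8) = 4; final-pass vl = 8

[iterations, last_vl] = [4, 8]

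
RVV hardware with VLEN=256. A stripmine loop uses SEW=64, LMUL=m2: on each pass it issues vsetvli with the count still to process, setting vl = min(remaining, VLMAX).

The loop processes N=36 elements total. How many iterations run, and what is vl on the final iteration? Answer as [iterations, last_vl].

VLMAX = VLEN×LMUL/SEW = 256×2/64 = 8
iterations = ceil(36/8) = 5; final-pass vl = 4

[iterations, last_vl] = [5, 4]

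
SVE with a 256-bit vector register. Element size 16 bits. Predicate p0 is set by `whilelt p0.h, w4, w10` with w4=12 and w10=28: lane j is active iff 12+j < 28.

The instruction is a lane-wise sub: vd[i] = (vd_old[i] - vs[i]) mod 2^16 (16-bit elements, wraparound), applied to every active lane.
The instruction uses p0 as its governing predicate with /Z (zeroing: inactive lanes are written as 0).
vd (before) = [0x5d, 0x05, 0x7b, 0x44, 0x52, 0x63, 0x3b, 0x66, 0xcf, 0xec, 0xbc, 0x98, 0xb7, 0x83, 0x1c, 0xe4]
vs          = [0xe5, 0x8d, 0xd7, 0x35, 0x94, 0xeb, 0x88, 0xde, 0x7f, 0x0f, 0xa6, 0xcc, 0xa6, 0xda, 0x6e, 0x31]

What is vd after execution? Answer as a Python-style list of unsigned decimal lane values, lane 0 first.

register lanes = 256/16 = 16
active while 12+j < 28, i.e. j ∈ [0,16) capped at 16 ⇒ 16
  i=0: sub(0x5d,0xe5) → 65400
  i=1: sub(0x05,0x8d) → 65400
  i=2: sub(0x7b,0xd7) → 65444
  i=3: sub(0x44,0x35) → 15
  i=4: sub(0x52,0x94) → 65470
  i=5: sub(0x63,0xeb) → 65400
  i=6: sub(0x3b,0x88) → 65459
  i=7: sub(0x66,0xde) → 65416
  i=8: sub(0xcf,0x7f) → 80
  i=9: sub(0xec,0x0f) → 221
  i=10: sub(0xbc,0xa6) → 22
  i=11: sub(0x98,0xcc) → 65484
  i=12: sub(0xb7,0xa6) → 17
  i=13: sub(0x83,0xda) → 65449
  i=14: sub(0x1c,0x6e) → 65454
  i=15: sub(0xe4,0x31) → 179

vd = [65400, 65400, 65444, 15, 65470, 65400, 65459, 65416, 80, 221, 22, 65484, 17, 65449, 65454, 179]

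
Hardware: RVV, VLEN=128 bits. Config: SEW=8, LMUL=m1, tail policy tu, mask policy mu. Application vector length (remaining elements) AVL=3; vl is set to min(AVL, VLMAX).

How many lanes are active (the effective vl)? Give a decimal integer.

VLMAX = (128 × 1) / 8 = 16 lanes
vl = min(AVL, VLMAX) = min(3, 16) = 3

vl = 3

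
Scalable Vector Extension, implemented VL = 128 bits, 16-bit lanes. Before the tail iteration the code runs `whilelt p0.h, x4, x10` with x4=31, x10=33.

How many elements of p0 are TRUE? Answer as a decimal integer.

register lanes = 128/16 = 8
whilelt: lane j active iff 31+j < 33 → j < 2 → 2 active

vl = 2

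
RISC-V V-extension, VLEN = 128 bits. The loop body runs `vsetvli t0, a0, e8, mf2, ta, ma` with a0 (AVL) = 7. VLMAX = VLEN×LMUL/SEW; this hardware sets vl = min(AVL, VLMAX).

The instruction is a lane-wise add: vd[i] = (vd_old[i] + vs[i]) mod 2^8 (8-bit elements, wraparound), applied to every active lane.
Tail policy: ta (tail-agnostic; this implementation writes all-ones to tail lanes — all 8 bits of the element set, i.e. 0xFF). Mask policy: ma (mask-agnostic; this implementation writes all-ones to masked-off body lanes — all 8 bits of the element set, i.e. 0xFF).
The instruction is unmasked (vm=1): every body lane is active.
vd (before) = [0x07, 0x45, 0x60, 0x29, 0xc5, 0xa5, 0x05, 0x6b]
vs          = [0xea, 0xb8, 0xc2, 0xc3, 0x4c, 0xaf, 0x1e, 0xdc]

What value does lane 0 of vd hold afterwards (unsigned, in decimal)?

vd[0] = 241

lanes per group: 128·1/2/8 = 8
AVL=7 ≤ VLMAX=8, so vl = 7
[0] add(0x07,0xea) = 0xf1
[1] add(0x45,0xb8) = 0xfd
[2] add(0x60,0xc2) = 0x22
[3] add(0x29,0xc3) = 0xec
[4] add(0xc5,0x4c) = 0x11
[5] add(0xa5,0xaf) = 0x54
[6] add(0x05,0x1e) = 0x23
[7] tail/ones = 0xff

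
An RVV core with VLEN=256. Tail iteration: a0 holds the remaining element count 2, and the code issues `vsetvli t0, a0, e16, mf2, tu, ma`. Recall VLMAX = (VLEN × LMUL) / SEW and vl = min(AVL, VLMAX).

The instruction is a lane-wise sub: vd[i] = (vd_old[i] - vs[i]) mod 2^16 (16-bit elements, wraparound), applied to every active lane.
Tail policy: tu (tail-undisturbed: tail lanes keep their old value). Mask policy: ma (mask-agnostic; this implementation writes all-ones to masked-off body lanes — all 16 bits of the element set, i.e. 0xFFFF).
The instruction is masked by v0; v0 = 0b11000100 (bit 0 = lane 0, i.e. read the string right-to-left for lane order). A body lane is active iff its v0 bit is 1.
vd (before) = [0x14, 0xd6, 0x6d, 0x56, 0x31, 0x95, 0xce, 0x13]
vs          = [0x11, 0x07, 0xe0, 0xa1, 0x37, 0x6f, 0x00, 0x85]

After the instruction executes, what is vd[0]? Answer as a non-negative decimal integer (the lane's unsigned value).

lanes per group: 256·1/2/16 = 8
vl ← min(2, 8) = 2
[0] mask-off/ones = 0xffff
[1] mask-off/ones = 0xffff
[2] tail/keep = 0x6d
[3] tail/keep = 0x56
[4] tail/keep = 0x31
[5] tail/keep = 0x95
[6] tail/keep = 0xce
[7] tail/keep = 0x13

vd[0] = 65535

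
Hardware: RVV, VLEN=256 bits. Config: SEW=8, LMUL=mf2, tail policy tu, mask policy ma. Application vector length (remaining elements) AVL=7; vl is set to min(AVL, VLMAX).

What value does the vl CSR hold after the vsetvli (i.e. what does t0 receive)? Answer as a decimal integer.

vl = 7

VLMAX = VLEN×LMUL/SEW = 256×1/2/8 = 16
vl ← min(7, 16) = 7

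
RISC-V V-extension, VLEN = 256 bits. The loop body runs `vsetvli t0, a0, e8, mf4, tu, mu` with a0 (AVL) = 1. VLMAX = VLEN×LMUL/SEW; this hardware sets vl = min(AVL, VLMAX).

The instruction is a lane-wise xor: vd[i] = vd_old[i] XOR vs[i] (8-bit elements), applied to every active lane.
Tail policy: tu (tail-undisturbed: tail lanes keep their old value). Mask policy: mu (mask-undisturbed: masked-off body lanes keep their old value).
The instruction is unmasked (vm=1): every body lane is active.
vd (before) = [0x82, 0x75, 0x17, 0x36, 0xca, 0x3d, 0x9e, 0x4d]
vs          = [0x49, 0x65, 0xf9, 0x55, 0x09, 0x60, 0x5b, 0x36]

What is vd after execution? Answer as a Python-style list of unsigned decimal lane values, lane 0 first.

VLMAX = VLEN×LMUL/SEW = 256×1/4/8 = 8
AVL=1 ≤ VLMAX=8, so vl = 1
[0] xor(0x82,0x49) = 0xcb
[1] tail/keep = 0x75
[2] tail/keep = 0x17
[3] tail/keep = 0x36
[4] tail/keep = 0xca
[5] tail/keep = 0x3d
[6] tail/keep = 0x9e
[7] tail/keep = 0x4d

vd = [203, 117, 23, 54, 202, 61, 158, 77]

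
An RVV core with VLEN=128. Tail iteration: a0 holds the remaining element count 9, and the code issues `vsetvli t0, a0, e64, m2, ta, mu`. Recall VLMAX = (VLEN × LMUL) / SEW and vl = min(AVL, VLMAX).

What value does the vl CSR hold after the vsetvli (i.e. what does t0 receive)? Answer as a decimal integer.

lanes per group: 128·2/64 = 4
AVL=9 > VLMAX=4, so vl = 4

vl = 4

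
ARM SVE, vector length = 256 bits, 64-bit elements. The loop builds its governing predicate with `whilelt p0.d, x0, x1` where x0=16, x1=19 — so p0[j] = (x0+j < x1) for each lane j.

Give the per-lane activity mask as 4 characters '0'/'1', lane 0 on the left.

register lanes = 256/64 = 4
whilelt: lane j active iff 16+j < 19 → j < 3 → 3 active
bits (lane 0 leftmost): 1110

predicate = 1110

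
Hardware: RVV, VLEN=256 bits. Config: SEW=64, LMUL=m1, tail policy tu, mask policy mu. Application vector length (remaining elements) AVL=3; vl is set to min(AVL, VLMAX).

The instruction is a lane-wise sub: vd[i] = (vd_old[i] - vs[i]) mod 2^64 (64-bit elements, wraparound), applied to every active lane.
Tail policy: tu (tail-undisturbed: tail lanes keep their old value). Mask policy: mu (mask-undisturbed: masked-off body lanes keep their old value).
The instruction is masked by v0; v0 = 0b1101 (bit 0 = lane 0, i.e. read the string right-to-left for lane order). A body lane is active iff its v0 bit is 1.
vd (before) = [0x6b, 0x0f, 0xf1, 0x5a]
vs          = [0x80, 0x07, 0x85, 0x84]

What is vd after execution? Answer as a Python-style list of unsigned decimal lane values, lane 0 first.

vd = [18446744073709551595, 15, 108, 90]

VLMAX = (256 × 1) / 64 = 4 lanes
AVL=3 ≤ VLMAX=4, so vl = 3
[0] sub(0x6b,0x80) = 0xffffffffffffffeb
[1] mask-off/keep = 0x0f
[2] sub(0xf1,0x85) = 0x6c
[3] tail/keep = 0x5a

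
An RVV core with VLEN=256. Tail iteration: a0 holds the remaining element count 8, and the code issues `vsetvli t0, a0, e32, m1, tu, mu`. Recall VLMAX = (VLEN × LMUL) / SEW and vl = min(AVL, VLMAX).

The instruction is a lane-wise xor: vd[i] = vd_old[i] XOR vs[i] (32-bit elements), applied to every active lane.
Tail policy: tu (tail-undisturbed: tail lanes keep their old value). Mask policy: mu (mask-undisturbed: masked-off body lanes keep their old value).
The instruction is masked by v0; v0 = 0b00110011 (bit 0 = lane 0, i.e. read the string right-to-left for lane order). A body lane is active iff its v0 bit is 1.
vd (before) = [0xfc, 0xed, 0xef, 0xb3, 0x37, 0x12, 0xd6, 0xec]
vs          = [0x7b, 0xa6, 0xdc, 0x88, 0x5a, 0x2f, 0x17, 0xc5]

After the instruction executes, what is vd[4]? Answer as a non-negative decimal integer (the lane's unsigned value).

vd[4] = 109

VLMAX = VLEN×LMUL/SEW = 256×1/32 = 8
vl = min(AVL, VLMAX) = min(8, 8) = 8
vd[0] xor(0xfc,0x7b) -> 0x87
vd[1] xor(0xed,0xa6) -> 0x4b
vd[2] mask-off/keep -> 0xef
vd[3] mask-off/keep -> 0xb3
vd[4] xor(0x37,0x5a) -> 0x6d
vd[5] xor(0x12,0x2f) -> 0x3d
vd[6] mask-off/keep -> 0xd6
vd[7] mask-off/keep -> 0xec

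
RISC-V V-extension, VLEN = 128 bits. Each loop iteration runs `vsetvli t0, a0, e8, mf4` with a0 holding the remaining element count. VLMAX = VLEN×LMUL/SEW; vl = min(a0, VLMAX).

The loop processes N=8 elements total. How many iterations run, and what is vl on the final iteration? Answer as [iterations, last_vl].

lanes per group: 128·1/4/8 = 4
N=8: ⌈8/4⌉ = 2 iters; last vl = 8 − 1×4 = 4

[iterations, last_vl] = [2, 4]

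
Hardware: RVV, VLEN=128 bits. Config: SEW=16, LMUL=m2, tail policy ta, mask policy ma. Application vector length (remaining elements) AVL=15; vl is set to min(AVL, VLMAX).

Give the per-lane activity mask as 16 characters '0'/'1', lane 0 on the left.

predicate = 1111111111111110

VLMAX = (128 × 2) / 16 = 16 lanes
vl ← min(15, 16) = 15
bits (lane 0 leftmost): 1111111111111110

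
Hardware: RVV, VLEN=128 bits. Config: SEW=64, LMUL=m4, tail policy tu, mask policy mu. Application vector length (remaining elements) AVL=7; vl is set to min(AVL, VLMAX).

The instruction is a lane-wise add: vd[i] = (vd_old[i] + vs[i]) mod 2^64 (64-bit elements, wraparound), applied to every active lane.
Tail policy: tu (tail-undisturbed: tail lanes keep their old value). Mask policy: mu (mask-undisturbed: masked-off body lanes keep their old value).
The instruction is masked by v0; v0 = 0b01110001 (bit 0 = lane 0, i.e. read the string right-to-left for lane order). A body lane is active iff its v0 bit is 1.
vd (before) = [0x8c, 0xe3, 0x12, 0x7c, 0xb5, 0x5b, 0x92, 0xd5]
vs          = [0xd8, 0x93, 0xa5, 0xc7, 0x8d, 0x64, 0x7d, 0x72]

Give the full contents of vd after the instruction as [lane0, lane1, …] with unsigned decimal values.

vd = [356, 227, 18, 124, 322, 191, 271, 213]

VLMAX = (128 × 4) / 64 = 8 lanes
AVL=7 ≤ VLMAX=8, so vl = 7
  i=0: add(0x8c,0xd8) → 356
  i=1: mask-off/keep → 227
  i=2: mask-off/keep → 18
  i=3: mask-off/keep → 124
  i=4: add(0xb5,0x8d) → 322
  i=5: add(0x5b,0x64) → 191
  i=6: add(0x92,0x7d) → 271
  i=7: tail/keep → 213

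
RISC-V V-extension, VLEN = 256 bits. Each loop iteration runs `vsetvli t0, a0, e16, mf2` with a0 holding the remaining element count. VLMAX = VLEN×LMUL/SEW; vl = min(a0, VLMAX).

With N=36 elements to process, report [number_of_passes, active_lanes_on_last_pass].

[iterations, last_vl] = [5, 4]

VLMAX = (256 × 1/2) / 16 = 8 lanes
36 elements at 8/iter → 5 passes, remainder 4 on the last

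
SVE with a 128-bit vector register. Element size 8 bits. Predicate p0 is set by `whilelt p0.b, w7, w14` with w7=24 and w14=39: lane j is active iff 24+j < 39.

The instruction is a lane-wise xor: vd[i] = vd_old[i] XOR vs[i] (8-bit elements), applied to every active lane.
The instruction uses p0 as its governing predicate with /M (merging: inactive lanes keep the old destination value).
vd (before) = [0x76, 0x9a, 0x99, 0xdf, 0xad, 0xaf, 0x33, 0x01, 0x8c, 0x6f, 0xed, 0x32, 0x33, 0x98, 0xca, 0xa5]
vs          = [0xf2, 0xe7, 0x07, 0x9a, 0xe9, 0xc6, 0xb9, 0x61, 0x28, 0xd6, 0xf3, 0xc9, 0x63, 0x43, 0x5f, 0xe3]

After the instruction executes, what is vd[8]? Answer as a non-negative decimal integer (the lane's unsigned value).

vd[8] = 164

128-bit reg / 8-bit elem → 16 lanes
whilelt: lane j active iff 24+j < 39 → j < 15 → 15 active
  i=0: xor(0x76,0xf2) → 132
  i=1: xor(0x9a,0xe7) → 125
  i=2: xor(0x99,0x07) → 158
  i=3: xor(0xdf,0x9a) → 69
  i=4: xor(0xad,0xe9) → 68
  i=5: xor(0xaf,0xc6) → 105
  i=6: xor(0x33,0xb9) → 138
  i=7: xor(0x01,0x61) → 96
  i=8: xor(0x8c,0x28) → 164
  i=9: xor(0x6f,0xd6) → 185
  i=10: xor(0xed,0xf3) → 30
  i=11: xor(0x32,0xc9) → 251
  i=12: xor(0x33,0x63) → 80
  i=13: xor(0x98,0x43) → 219
  i=14: xor(0xca,0x5f) → 149
  i=15: tail/keep → 165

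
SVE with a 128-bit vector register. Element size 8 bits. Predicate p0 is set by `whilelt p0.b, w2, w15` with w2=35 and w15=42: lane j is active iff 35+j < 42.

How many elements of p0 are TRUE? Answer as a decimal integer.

128-bit reg / 8-bit elem → 16 lanes
whilelt: lane j active iff 35+j < 42 → j < 7 → 7 active

vl = 7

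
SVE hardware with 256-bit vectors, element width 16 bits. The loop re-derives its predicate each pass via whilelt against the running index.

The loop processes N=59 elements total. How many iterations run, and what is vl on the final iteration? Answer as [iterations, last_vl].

lane count: 256 div 16 = 16
iterations = ceil(59/16) = 4; final-pass vl = 11

[iterations, last_vl] = [4, 11]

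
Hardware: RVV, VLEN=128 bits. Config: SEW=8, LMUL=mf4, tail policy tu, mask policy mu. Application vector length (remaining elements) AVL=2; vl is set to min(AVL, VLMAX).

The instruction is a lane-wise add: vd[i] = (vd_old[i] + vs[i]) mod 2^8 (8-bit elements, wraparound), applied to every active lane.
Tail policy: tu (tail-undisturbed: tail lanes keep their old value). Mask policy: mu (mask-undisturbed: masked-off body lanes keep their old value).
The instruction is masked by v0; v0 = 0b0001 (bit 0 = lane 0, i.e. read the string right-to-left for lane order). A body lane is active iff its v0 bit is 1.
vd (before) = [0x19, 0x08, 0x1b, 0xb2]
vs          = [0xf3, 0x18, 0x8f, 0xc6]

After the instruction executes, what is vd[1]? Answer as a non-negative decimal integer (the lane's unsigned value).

VLMAX = (128 × 1/4) / 8 = 4 lanes
vl ← min(2, 4) = 2
  i=0: add(0x19,0xf3) → 12
  i=1: mask-off/keep → 8
  i=2: tail/keep → 27
  i=3: tail/keep → 178

vd[1] = 8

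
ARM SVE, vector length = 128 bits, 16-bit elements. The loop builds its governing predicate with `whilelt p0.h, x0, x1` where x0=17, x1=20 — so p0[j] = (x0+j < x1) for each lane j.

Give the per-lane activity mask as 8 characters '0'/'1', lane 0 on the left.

predicate = 11100000

128-bit reg / 16-bit elem → 8 lanes
active while 17+j < 20, i.e. j ∈ [0,3) capped at 8 ⇒ 3
bits (lane 0 leftmost): 11100000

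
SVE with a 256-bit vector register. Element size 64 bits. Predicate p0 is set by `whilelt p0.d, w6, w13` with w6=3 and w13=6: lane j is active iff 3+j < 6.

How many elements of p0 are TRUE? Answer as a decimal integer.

vl = 3

lane count: 256 div 64 = 4
whilelt: lane j active iff 3+j < 6 → j < 3 → 3 active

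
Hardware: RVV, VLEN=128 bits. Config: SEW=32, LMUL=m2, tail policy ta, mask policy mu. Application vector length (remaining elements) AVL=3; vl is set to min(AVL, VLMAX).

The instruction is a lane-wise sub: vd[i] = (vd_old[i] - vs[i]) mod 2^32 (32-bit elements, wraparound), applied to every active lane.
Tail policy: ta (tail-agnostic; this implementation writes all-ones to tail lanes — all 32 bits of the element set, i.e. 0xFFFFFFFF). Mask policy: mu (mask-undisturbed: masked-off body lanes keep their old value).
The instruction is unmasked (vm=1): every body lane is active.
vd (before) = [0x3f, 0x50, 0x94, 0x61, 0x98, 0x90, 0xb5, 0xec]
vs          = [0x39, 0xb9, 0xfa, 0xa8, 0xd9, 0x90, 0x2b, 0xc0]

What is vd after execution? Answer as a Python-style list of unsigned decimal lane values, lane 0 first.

VLMAX = (128 × 2) / 32 = 8 lanes
vl ← min(3, 8) = 3
lane  0: sub(0x3f,0x39) ⇒ 0x06
lane  1: sub(0x50,0xb9) ⇒ 0xffffff97
lane  2: sub(0x94,0xfa) ⇒ 0xffffff9a
lane  3: tail/ones ⇒ 0xffffffff
lane  4: tail/ones ⇒ 0xffffffff
lane  5: tail/ones ⇒ 0xffffffff
lane  6: tail/ones ⇒ 0xffffffff
lane  7: tail/ones ⇒ 0xffffffff

vd = [6, 4294967191, 4294967194, 4294967295, 4294967295, 4294967295, 4294967295, 4294967295]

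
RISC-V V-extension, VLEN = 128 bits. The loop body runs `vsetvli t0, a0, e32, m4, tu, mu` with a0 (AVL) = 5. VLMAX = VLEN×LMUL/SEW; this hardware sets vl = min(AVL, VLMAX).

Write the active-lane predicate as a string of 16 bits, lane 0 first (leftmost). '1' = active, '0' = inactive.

predicate = 1111100000000000

lanes per group: 128·4/32 = 16
vl ← min(5, 16) = 5
bits (lane 0 leftmost): 1111100000000000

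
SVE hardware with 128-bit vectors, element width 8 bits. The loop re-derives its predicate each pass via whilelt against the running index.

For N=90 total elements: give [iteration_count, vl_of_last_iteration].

[iterations, last_vl] = [6, 10]

128-bit reg / 8-bit elem → 16 lanes
N=90: ⌈90/16⌉ = 6 iters; last vl = 90 − 5×16 = 10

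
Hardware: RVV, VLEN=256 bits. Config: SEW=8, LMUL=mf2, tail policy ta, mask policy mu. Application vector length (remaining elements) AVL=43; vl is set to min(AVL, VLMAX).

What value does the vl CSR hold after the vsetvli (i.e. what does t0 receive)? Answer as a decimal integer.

vl = 16

VLMAX = (256 × 1/2) / 8 = 16 lanes
vl = min(AVL, VLMAX) = min(43, 16) = 16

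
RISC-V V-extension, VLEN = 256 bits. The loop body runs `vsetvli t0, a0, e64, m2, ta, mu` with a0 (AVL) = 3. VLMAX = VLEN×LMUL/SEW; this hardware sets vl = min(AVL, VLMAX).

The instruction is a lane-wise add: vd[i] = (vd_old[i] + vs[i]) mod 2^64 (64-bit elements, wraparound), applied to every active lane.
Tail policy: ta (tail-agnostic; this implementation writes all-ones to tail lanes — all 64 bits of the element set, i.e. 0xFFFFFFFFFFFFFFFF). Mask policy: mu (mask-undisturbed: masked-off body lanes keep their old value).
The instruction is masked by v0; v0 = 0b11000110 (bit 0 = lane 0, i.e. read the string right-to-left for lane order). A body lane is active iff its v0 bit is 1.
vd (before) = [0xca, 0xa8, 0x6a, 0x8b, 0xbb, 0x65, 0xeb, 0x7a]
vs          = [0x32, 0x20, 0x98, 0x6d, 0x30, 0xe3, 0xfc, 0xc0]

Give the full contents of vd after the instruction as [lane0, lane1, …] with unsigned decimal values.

vd = [202, 200, 258, 18446744073709551615, 18446744073709551615, 18446744073709551615, 18446744073709551615, 18446744073709551615]

lanes per group: 256·2/64 = 8
AVL=3 ≤ VLMAX=8, so vl = 3
  i=0: mask-off/keep → 202
  i=1: add(0xa8,0x20) → 200
  i=2: add(0x6a,0x98) → 258
  i=3: tail/ones → 18446744073709551615
  i=4: tail/ones → 18446744073709551615
  i=5: tail/ones → 18446744073709551615
  i=6: tail/ones → 18446744073709551615
  i=7: tail/ones → 18446744073709551615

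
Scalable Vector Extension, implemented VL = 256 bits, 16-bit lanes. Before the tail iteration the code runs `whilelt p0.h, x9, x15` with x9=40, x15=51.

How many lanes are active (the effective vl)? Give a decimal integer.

vl = 11

lane count: 256 div 16 = 16
whilelt: lane j active iff 40+j < 51 → j < 11 → 11 active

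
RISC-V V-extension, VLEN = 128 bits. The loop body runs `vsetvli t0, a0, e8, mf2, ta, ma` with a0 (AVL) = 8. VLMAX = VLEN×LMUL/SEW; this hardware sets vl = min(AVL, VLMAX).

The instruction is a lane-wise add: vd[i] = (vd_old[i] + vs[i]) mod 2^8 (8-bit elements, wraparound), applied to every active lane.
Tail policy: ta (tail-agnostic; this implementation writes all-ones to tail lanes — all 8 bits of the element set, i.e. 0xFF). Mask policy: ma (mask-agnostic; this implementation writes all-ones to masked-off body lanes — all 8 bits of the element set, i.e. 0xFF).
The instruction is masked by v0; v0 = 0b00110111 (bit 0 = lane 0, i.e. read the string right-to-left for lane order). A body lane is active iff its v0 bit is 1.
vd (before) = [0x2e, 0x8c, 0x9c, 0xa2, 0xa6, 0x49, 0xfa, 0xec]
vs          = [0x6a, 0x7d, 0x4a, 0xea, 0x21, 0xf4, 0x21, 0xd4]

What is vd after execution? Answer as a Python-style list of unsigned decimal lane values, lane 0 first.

VLMAX = (128 × 1/2) / 8 = 8 lanes
AVL=8 ≤ VLMAX=8, so vl = 8
  i=0: add(0x2e,0x6a) → 152
  i=1: add(0x8c,0x7d) → 9
  i=2: add(0x9c,0x4a) → 230
  i=3: mask-off/ones → 255
  i=4: add(0xa6,0x21) → 199
  i=5: add(0x49,0xf4) → 61
  i=6: mask-off/ones → 255
  i=7: mask-off/ones → 255

vd = [152, 9, 230, 255, 199, 61, 255, 255]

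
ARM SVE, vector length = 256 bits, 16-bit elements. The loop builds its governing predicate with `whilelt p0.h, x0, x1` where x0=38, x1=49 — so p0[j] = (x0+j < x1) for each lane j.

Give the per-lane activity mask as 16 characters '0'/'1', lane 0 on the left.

register lanes = 256/16 = 16
active while 38+j < 49, i.e. j ∈ [0,11) capped at 16 ⇒ 11
bits (lane 0 leftmost): 1111111111100000

predicate = 1111111111100000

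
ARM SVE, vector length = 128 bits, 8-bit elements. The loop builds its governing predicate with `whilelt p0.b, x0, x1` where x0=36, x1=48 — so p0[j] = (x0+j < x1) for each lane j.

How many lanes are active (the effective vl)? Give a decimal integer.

vl = 12

128-bit reg / 8-bit elem → 16 lanes
p0[j] = (36+j < 48); true for j=0..11 → 12 lanes set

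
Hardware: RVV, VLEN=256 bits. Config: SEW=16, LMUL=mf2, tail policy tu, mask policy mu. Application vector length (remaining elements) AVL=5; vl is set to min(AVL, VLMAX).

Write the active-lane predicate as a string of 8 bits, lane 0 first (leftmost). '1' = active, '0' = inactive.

predicate = 11111000

lanes per group: 256·1/2/16 = 8
vl = min(AVL, VLMAX) = min(5, 8) = 5
bits (lane 0 leftmost): 11111000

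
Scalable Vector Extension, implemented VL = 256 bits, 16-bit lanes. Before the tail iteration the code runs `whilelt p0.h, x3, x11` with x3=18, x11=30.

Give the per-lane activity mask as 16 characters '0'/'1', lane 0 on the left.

predicate = 1111111111110000

lane count: 256 div 16 = 16
p0[j] = (18+j < 30); true for j=0..11 → 12 lanes set
bits (lane 0 leftmost): 1111111111110000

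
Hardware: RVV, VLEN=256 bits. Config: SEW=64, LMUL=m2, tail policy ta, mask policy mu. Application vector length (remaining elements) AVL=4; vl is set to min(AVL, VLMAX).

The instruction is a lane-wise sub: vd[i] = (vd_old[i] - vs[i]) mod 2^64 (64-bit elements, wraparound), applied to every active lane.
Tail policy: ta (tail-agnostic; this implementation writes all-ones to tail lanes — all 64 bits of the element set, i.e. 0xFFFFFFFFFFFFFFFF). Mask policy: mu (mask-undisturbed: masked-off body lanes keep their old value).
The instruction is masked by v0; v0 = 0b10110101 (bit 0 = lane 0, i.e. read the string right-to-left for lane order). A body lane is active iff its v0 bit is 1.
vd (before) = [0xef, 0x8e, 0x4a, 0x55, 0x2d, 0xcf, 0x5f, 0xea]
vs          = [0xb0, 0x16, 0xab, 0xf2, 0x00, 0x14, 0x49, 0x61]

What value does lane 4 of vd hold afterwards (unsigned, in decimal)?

vd[4] = 18446744073709551615

VLMAX = (256 × 2) / 64 = 8 lanes
AVL=4 ≤ VLMAX=8, so vl = 4
lane  0: sub(0xef,0xb0) ⇒ 0x3f
lane  1: mask-off/keep ⇒ 0x8e
lane  2: sub(0x4a,0xab) ⇒ 0xffffffffffffff9f
lane  3: mask-off/keep ⇒ 0x55
lane  4: tail/ones ⇒ 0xffffffffffffffff
lane  5: tail/ones ⇒ 0xffffffffffffffff
lane  6: tail/ones ⇒ 0xffffffffffffffff
lane  7: tail/ones ⇒ 0xffffffffffffffff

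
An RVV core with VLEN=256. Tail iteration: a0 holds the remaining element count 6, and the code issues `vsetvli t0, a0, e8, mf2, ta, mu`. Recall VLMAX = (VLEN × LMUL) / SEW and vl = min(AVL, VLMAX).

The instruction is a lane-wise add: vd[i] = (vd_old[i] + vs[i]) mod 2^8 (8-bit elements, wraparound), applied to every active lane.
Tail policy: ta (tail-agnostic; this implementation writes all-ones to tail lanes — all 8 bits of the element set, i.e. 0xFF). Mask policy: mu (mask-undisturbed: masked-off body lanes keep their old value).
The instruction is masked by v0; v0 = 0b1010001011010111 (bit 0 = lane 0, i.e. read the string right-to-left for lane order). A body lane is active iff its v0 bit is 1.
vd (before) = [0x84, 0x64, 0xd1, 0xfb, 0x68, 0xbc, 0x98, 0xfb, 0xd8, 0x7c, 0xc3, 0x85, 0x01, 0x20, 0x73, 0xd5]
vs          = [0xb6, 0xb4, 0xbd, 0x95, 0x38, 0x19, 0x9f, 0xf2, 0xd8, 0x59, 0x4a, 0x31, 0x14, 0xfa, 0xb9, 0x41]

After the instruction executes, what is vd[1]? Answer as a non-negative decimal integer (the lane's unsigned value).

vd[1] = 24

VLMAX = (256 × 1/2) / 8 = 16 lanes
vl = min(AVL, VLMAX) = min(6, 16) = 6
[0] add(0x84,0xb6) = 0x3a
[1] add(0x64,0xb4) = 0x18
[2] add(0xd1,0xbd) = 0x8e
[3] mask-off/keep = 0xfb
[4] add(0x68,0x38) = 0xa0
[5] mask-off/keep = 0xbc
[6] tail/ones = 0xff
[7] tail/ones = 0xff
[8] tail/ones = 0xff
[9] tail/ones = 0xff
[10] tail/ones = 0xff
[11] tail/ones = 0xff
[12] tail/ones = 0xff
[13] tail/ones = 0xff
[14] tail/ones = 0xff
[15] tail/ones = 0xff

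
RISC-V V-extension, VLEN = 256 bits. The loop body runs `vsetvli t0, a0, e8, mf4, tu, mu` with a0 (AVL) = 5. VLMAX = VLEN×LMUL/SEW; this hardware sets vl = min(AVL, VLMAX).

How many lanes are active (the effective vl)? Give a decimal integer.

VLMAX = VLEN×LMUL/SEW = 256×1/4/8 = 8
vl ← min(5, 8) = 5

vl = 5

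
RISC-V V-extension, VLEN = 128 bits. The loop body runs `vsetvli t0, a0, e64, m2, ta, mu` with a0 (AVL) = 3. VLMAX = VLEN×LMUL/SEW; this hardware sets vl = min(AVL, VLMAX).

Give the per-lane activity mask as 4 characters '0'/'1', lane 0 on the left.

VLMAX = VLEN×LMUL/SEW = 128×2/64 = 4
vl ← min(3, 4) = 3
bits (lane 0 leftmost): 1110

predicate = 1110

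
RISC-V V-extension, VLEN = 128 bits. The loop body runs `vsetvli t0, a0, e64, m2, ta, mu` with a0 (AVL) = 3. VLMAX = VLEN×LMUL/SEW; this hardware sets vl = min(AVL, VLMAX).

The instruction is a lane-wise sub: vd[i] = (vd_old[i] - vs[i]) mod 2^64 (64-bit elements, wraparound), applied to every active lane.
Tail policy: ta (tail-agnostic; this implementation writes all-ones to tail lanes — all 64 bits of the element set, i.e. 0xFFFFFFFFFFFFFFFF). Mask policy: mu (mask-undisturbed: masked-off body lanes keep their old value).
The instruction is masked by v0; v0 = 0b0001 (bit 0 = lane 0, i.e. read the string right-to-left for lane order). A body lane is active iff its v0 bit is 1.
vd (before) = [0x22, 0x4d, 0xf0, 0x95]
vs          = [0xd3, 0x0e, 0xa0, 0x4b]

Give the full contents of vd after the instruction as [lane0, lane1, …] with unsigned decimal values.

vd = [18446744073709551439, 77, 240, 18446744073709551615]

lanes per group: 128·2/64 = 4
vl = min(AVL, VLMAX) = min(3, 4) = 3
  i=0: sub(0x22,0xd3) → 18446744073709551439
  i=1: mask-off/keep → 77
  i=2: mask-off/keep → 240
  i=3: tail/ones → 18446744073709551615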